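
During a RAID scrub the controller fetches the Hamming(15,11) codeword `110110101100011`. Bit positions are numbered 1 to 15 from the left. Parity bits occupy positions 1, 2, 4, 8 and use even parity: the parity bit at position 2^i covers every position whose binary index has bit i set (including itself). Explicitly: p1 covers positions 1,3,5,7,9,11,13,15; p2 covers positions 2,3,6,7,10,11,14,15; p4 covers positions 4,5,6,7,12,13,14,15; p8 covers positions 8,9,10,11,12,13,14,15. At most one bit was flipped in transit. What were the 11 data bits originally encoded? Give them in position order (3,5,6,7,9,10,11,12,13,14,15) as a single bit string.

01001100011

s1: b1⊕b3⊕b5⊕b7⊕b9⊕b11⊕b13⊕b15 = 1⊕0⊕1⊕1⊕1⊕0⊕0⊕1 = 1
s2: b2⊕b3⊕b6⊕b7⊕b10⊕b11⊕b14⊕b15 = 1⊕0⊕0⊕1⊕1⊕0⊕1⊕1 = 1
s4: b4⊕b5⊕b6⊕b7⊕b12⊕b13⊕b14⊕b15 = 1⊕1⊕0⊕1⊕0⊕0⊕1⊕1 = 1
s8: b8⊕b9⊕b10⊕b11⊕b12⊕b13⊕b14⊕b15 = 0⊕1⊕1⊕0⊕0⊕0⊕1⊕1 = 0
Syndrome (s8...s1) = 0111 → position 7.
Flip bit 7: corrected codeword = 110110001100011
Data bits at positions 3,5,6,7,9,10,11,12,13,14,15: 01001100011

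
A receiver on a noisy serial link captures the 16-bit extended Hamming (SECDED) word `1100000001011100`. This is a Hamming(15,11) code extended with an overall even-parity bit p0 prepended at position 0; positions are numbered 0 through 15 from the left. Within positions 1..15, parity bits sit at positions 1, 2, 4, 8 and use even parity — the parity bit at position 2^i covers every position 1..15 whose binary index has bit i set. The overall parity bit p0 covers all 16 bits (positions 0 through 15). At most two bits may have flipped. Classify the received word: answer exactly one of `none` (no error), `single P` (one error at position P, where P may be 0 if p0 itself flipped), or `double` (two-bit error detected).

double

s1: b1⊕b3⊕b5⊕b7⊕b9⊕b11⊕b13⊕b15 = 1⊕0⊕0⊕0⊕1⊕1⊕1⊕0 = 0
s2: b2⊕b3⊕b6⊕b7⊕b10⊕b11⊕b14⊕b15 = 0⊕0⊕0⊕0⊕0⊕1⊕0⊕0 = 1
s4: b4⊕b5⊕b6⊕b7⊕b12⊕b13⊕b14⊕b15 = 0⊕0⊕0⊕0⊕1⊕1⊕0⊕0 = 0
s8: b8⊕b9⊕b10⊕b11⊕b12⊕b13⊕b14⊕b15 = 0⊕1⊕0⊕1⊕1⊕1⊕0⊕0 = 0
Syndrome (s8...s1) = 0010 → position 2.
Overall parity (XOR of all 16 bits, including p0): 1⊕1⊕0⊕0⊕0⊕0⊕0⊕0⊕0⊕1⊕0⊕1⊕1⊕1⊕0⊕0 = 0
Overall=0, syndrome position=2 → double-bit error detected (uncorrectable).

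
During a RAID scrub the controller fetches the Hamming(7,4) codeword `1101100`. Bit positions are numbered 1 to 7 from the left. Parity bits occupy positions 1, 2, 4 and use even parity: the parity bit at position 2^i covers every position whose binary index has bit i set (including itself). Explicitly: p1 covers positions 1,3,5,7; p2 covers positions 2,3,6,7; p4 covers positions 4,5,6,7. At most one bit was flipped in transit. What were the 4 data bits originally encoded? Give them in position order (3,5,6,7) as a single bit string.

0100

s1: b1⊕b3⊕b5⊕b7 = 1⊕0⊕1⊕0 = 0
s2: b2⊕b3⊕b6⊕b7 = 1⊕0⊕0⊕0 = 1
s4: b4⊕b5⊕b6⊕b7 = 1⊕1⊕0⊕0 = 0
Syndrome (s4...s1) = 010 → position 2.
Flip bit 2: corrected codeword = 1001100
Data bits at positions 3,5,6,7: 0100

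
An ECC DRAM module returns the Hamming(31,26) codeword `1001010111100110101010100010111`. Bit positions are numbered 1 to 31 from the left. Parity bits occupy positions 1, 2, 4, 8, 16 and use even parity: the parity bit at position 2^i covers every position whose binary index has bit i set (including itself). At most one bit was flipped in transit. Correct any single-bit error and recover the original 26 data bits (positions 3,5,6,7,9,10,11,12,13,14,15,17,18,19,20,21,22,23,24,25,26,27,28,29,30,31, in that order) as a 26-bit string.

s1: b1⊕b3⊕b5⊕b7⊕b9⊕b11⊕b13⊕b15⊕b17⊕b19⊕b21⊕b23⊕b25⊕b27⊕b29⊕b31 = 1⊕0⊕0⊕0⊕1⊕1⊕0⊕1⊕1⊕1⊕1⊕1⊕0⊕1⊕1⊕1 = 1
s2: b2⊕b3⊕b6⊕b7⊕b10⊕b11⊕b14⊕b15⊕b18⊕b19⊕b22⊕b23⊕b26⊕b27⊕b30⊕b31 = 0⊕0⊕1⊕0⊕1⊕1⊕1⊕1⊕0⊕1⊕0⊕1⊕0⊕1⊕1⊕1 = 0
s4: b4⊕b5⊕b6⊕b7⊕b12⊕b13⊕b14⊕b15⊕b20⊕b21⊕b22⊕b23⊕b28⊕b29⊕b30⊕b31 = 1⊕0⊕1⊕0⊕0⊕0⊕1⊕1⊕0⊕1⊕0⊕1⊕0⊕1⊕1⊕1 = 1
s8: b8⊕b9⊕b10⊕b11⊕b12⊕b13⊕b14⊕b15⊕b24⊕b25⊕b26⊕b27⊕b28⊕b29⊕b30⊕b31 = 1⊕1⊕1⊕1⊕0⊕0⊕1⊕1⊕0⊕0⊕0⊕1⊕0⊕1⊕1⊕1 = 0
s16: b16⊕b17⊕b18⊕b19⊕b20⊕b21⊕b22⊕b23⊕b24⊕b25⊕b26⊕b27⊕b28⊕b29⊕b30⊕b31 = 0⊕1⊕0⊕1⊕0⊕1⊕0⊕1⊕0⊕0⊕0⊕1⊕0⊕1⊕1⊕1 = 0
Syndrome (s16...s1) = 00101 → position 5.
Flip bit 5: corrected codeword = 1001110111100110101010100010111
Data bits at positions 3,5,6,7,9,10,11,12,13,14,15,17,18,19,20,21,22,23,24,25,26,27,28,29,30,31: 01101110011101010100010111

01101110011101010100010111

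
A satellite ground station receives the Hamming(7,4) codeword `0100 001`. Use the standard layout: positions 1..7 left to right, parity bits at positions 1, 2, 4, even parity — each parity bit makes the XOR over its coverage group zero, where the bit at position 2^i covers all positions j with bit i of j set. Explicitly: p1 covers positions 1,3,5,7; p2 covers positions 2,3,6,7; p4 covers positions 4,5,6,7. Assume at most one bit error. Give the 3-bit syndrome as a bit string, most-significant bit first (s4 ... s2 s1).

s1: b1⊕b3⊕b5⊕b7 = 0⊕0⊕0⊕1 = 1
s2: b2⊕b3⊕b6⊕b7 = 1⊕0⊕0⊕1 = 0
s4: b4⊕b5⊕b6⊕b7 = 0⊕0⊕0⊕1 = 1
Syndrome (s4...s1) = 101 → position 5.

101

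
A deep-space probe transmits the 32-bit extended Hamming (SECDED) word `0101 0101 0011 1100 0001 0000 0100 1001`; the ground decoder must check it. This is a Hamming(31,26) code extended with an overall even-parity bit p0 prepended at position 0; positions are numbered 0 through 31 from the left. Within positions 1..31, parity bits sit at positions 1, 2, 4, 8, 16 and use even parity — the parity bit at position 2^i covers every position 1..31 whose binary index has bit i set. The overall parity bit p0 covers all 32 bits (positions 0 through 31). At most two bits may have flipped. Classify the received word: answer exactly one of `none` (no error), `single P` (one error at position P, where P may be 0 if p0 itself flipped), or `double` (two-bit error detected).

double

s1: b1⊕b3⊕b5⊕b7⊕b9⊕b11⊕b13⊕b15⊕b17⊕b19⊕b21⊕b23⊕b25⊕b27⊕b29⊕b31 = 1⊕1⊕1⊕1⊕0⊕1⊕1⊕0⊕0⊕1⊕0⊕0⊕1⊕0⊕0⊕1 = 1
s2: b2⊕b3⊕b6⊕b7⊕b10⊕b11⊕b14⊕b15⊕b18⊕b19⊕b22⊕b23⊕b26⊕b27⊕b30⊕b31 = 0⊕1⊕0⊕1⊕1⊕1⊕0⊕0⊕0⊕1⊕0⊕0⊕0⊕0⊕0⊕1 = 0
s4: b4⊕b5⊕b6⊕b7⊕b12⊕b13⊕b14⊕b15⊕b20⊕b21⊕b22⊕b23⊕b28⊕b29⊕b30⊕b31 = 0⊕1⊕0⊕1⊕1⊕1⊕0⊕0⊕0⊕0⊕0⊕0⊕1⊕0⊕0⊕1 = 0
s8: b8⊕b9⊕b10⊕b11⊕b12⊕b13⊕b14⊕b15⊕b24⊕b25⊕b26⊕b27⊕b28⊕b29⊕b30⊕b31 = 0⊕0⊕1⊕1⊕1⊕1⊕0⊕0⊕0⊕1⊕0⊕0⊕1⊕0⊕0⊕1 = 1
s16: b16⊕b17⊕b18⊕b19⊕b20⊕b21⊕b22⊕b23⊕b24⊕b25⊕b26⊕b27⊕b28⊕b29⊕b30⊕b31 = 0⊕0⊕0⊕1⊕0⊕0⊕0⊕0⊕0⊕1⊕0⊕0⊕1⊕0⊕0⊕1 = 0
Syndrome (s16...s1) = 01001 → position 9.
Overall parity (XOR of all 32 bits, including p0): 0⊕1⊕0⊕1⊕0⊕1⊕0⊕1⊕0⊕0⊕1⊕1⊕1⊕1⊕0⊕0⊕0⊕0⊕0⊕1⊕0⊕0⊕0⊕0⊕0⊕1⊕0⊕0⊕1⊕0⊕0⊕1 = 0
Overall=0, syndrome position=9 → double-bit error detected (uncorrectable).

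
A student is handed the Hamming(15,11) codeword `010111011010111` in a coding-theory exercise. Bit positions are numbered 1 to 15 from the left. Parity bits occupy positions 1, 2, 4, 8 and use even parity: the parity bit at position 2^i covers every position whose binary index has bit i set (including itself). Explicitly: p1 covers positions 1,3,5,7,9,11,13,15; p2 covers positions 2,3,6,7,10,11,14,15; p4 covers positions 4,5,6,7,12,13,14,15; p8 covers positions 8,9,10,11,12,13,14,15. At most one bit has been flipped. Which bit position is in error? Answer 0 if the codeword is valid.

3

s1: b1⊕b3⊕b5⊕b7⊕b9⊕b11⊕b13⊕b15 = 0⊕0⊕1⊕0⊕1⊕1⊕1⊕1 = 1
s2: b2⊕b3⊕b6⊕b7⊕b10⊕b11⊕b14⊕b15 = 1⊕0⊕1⊕0⊕0⊕1⊕1⊕1 = 1
s4: b4⊕b5⊕b6⊕b7⊕b12⊕b13⊕b14⊕b15 = 1⊕1⊕1⊕0⊕0⊕1⊕1⊕1 = 0
s8: b8⊕b9⊕b10⊕b11⊕b12⊕b13⊕b14⊕b15 = 1⊕1⊕0⊕1⊕0⊕1⊕1⊕1 = 0
Syndrome (s8...s1) = 0011 → position 3.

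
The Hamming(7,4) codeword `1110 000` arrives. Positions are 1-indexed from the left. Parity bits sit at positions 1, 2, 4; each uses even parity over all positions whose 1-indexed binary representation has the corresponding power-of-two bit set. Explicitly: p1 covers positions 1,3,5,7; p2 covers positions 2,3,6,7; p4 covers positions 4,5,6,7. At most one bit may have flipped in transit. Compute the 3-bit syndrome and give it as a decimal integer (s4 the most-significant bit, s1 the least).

s1: b1⊕b3⊕b5⊕b7 = 1⊕1⊕0⊕0 = 0
s2: b2⊕b3⊕b6⊕b7 = 1⊕1⊕0⊕0 = 0
s4: b4⊕b5⊕b6⊕b7 = 0⊕0⊕0⊕0 = 0
Syndrome (s4...s1) = 000 → position 0 (no error).

0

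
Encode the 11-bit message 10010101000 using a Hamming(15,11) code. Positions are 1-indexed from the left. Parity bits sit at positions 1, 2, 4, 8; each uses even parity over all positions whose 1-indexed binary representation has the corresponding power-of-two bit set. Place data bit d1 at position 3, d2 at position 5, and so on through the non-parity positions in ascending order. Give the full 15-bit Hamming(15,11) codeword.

Place data bits at non-power-of-two positions: b3=1, b5=0, b6=0, b7=1, b9=0, b10=1, b11=0, b12=1, b13=0, b14=0, b15=0.
p1 = XOR of data positions {3,5,7,9,11,13,15} = 1⊕0⊕1⊕0⊕0⊕0⊕0 = 0
p2 = XOR of data positions {3,6,7,10,11,14,15} = 1⊕0⊕1⊕1⊕0⊕0⊕0 = 1
p4 = XOR of data positions {5,6,7,12,13,14,15} = 0⊕0⊕1⊕1⊕0⊕0⊕0 = 0
p8 = XOR of data positions {9,10,11,12,13,14,15} = 0⊕1⊕0⊕1⊕0⊕0⊕0 = 0
Codeword b1..b15 = 011000100101000

011000100101000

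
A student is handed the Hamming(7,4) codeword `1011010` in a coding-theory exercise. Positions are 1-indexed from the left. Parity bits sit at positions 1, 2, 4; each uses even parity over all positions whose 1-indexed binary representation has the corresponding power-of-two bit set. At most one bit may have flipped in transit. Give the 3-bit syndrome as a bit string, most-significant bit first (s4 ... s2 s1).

000

s1: b1⊕b3⊕b5⊕b7 = 1⊕1⊕0⊕0 = 0
s2: b2⊕b3⊕b6⊕b7 = 0⊕1⊕1⊕0 = 0
s4: b4⊕b5⊕b6⊕b7 = 1⊕0⊕1⊕0 = 0
Syndrome (s4...s1) = 000 → position 0 (no error).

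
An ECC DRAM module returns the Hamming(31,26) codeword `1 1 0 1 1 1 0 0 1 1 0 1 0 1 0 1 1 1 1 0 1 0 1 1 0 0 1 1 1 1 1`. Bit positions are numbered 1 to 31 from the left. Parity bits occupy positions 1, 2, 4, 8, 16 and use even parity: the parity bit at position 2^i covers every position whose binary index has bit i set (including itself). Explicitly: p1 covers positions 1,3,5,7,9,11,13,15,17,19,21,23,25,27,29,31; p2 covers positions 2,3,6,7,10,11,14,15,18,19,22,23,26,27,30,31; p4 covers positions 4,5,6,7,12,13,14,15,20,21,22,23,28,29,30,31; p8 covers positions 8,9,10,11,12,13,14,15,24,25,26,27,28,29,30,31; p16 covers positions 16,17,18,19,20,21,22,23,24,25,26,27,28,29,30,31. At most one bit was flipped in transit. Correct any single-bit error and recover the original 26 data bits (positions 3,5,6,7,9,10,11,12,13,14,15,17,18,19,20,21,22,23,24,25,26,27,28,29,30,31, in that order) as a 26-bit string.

s1: b1⊕b3⊕b5⊕b7⊕b9⊕b11⊕b13⊕b15⊕b17⊕b19⊕b21⊕b23⊕b25⊕b27⊕b29⊕b31 = 1⊕0⊕1⊕0⊕1⊕0⊕0⊕0⊕1⊕1⊕1⊕1⊕0⊕1⊕1⊕1 = 0
s2: b2⊕b3⊕b6⊕b7⊕b10⊕b11⊕b14⊕b15⊕b18⊕b19⊕b22⊕b23⊕b26⊕b27⊕b30⊕b31 = 1⊕0⊕1⊕0⊕1⊕0⊕1⊕0⊕1⊕1⊕0⊕1⊕0⊕1⊕1⊕1 = 0
s4: b4⊕b5⊕b6⊕b7⊕b12⊕b13⊕b14⊕b15⊕b20⊕b21⊕b22⊕b23⊕b28⊕b29⊕b30⊕b31 = 1⊕1⊕1⊕0⊕1⊕0⊕1⊕0⊕0⊕1⊕0⊕1⊕1⊕1⊕1⊕1 = 1
s8: b8⊕b9⊕b10⊕b11⊕b12⊕b13⊕b14⊕b15⊕b24⊕b25⊕b26⊕b27⊕b28⊕b29⊕b30⊕b31 = 0⊕1⊕1⊕0⊕1⊕0⊕1⊕0⊕1⊕0⊕0⊕1⊕1⊕1⊕1⊕1 = 0
s16: b16⊕b17⊕b18⊕b19⊕b20⊕b21⊕b22⊕b23⊕b24⊕b25⊕b26⊕b27⊕b28⊕b29⊕b30⊕b31 = 1⊕1⊕1⊕1⊕0⊕1⊕0⊕1⊕1⊕0⊕0⊕1⊕1⊕1⊕1⊕1 = 0
Syndrome (s16...s1) = 00100 → position 4.
Flip bit 4: corrected codeword = 1100110011010101111010110011111
Data bits at positions 3,5,6,7,9,10,11,12,13,14,15,17,18,19,20,21,22,23,24,25,26,27,28,29,30,31: 01101101010111010110011111

01101101010111010110011111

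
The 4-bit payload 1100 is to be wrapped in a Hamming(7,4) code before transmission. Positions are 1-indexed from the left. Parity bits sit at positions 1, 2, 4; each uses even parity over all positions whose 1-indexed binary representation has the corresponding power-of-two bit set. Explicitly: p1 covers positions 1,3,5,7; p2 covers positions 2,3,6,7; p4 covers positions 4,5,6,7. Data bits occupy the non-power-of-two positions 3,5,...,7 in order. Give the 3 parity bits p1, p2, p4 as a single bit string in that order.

011

Place data bits at non-power-of-two positions: b3=1, b5=1, b6=0, b7=0.
p1 = XOR of data positions {3,5,7} = 1⊕1⊕0 = 0
p2 = XOR of data positions {3,6,7} = 1⊕0⊕0 = 1
p4 = XOR of data positions {5,6,7} = 1⊕0⊕0 = 1
Parity bits p1,p2,p4 = 011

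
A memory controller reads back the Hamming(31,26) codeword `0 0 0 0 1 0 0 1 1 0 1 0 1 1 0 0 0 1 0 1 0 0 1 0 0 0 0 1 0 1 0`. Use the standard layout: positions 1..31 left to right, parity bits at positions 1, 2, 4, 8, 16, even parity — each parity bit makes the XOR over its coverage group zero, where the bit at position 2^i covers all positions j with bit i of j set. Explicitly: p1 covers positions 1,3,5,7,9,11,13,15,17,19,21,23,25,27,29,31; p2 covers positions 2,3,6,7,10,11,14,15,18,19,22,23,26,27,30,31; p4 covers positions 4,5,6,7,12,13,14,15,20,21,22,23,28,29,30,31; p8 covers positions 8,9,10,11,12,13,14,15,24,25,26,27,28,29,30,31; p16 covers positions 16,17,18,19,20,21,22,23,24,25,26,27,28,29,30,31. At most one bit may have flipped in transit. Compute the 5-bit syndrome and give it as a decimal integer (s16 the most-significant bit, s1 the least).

31

s1: b1⊕b3⊕b5⊕b7⊕b9⊕b11⊕b13⊕b15⊕b17⊕b19⊕b21⊕b23⊕b25⊕b27⊕b29⊕b31 = 0⊕0⊕1⊕0⊕1⊕1⊕1⊕0⊕0⊕0⊕0⊕1⊕0⊕0⊕0⊕0 = 1
s2: b2⊕b3⊕b6⊕b7⊕b10⊕b11⊕b14⊕b15⊕b18⊕b19⊕b22⊕b23⊕b26⊕b27⊕b30⊕b31 = 0⊕0⊕0⊕0⊕0⊕1⊕1⊕0⊕1⊕0⊕0⊕1⊕0⊕0⊕1⊕0 = 1
s4: b4⊕b5⊕b6⊕b7⊕b12⊕b13⊕b14⊕b15⊕b20⊕b21⊕b22⊕b23⊕b28⊕b29⊕b30⊕b31 = 0⊕1⊕0⊕0⊕0⊕1⊕1⊕0⊕1⊕0⊕0⊕1⊕1⊕0⊕1⊕0 = 1
s8: b8⊕b9⊕b10⊕b11⊕b12⊕b13⊕b14⊕b15⊕b24⊕b25⊕b26⊕b27⊕b28⊕b29⊕b30⊕b31 = 1⊕1⊕0⊕1⊕0⊕1⊕1⊕0⊕0⊕0⊕0⊕0⊕1⊕0⊕1⊕0 = 1
s16: b16⊕b17⊕b18⊕b19⊕b20⊕b21⊕b22⊕b23⊕b24⊕b25⊕b26⊕b27⊕b28⊕b29⊕b30⊕b31 = 0⊕0⊕1⊕0⊕1⊕0⊕0⊕1⊕0⊕0⊕0⊕0⊕1⊕0⊕1⊕0 = 1
Syndrome (s16...s1) = 11111 → position 31.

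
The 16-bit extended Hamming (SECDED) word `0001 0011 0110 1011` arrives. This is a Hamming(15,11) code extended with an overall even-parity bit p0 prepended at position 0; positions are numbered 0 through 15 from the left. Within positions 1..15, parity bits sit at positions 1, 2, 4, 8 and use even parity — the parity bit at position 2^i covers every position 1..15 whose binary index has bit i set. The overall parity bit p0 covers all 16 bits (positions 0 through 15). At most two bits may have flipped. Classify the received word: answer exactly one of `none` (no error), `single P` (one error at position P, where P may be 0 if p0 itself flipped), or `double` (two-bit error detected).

s1: b1⊕b3⊕b5⊕b7⊕b9⊕b11⊕b13⊕b15 = 0⊕1⊕0⊕1⊕1⊕0⊕0⊕1 = 0
s2: b2⊕b3⊕b6⊕b7⊕b10⊕b11⊕b14⊕b15 = 0⊕1⊕1⊕1⊕1⊕0⊕1⊕1 = 0
s4: b4⊕b5⊕b6⊕b7⊕b12⊕b13⊕b14⊕b15 = 0⊕0⊕1⊕1⊕1⊕0⊕1⊕1 = 1
s8: b8⊕b9⊕b10⊕b11⊕b12⊕b13⊕b14⊕b15 = 0⊕1⊕1⊕0⊕1⊕0⊕1⊕1 = 1
Syndrome (s8...s1) = 1100 → position 12.
Overall parity (XOR of all 16 bits, including p0): 0⊕0⊕0⊕1⊕0⊕0⊕1⊕1⊕0⊕1⊕1⊕0⊕1⊕0⊕1⊕1 = 0
Overall=0, syndrome position=12 → double-bit error detected (uncorrectable).

double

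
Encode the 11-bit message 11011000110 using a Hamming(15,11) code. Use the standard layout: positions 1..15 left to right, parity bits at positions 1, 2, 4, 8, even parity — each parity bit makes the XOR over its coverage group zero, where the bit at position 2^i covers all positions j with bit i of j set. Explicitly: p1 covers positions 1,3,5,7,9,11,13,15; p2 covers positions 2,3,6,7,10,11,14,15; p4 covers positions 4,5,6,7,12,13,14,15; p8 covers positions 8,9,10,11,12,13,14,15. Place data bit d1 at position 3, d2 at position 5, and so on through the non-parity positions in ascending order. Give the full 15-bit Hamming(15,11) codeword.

111010111000110

Place data bits at non-power-of-two positions: b3=1, b5=1, b6=0, b7=1, b9=1, b10=0, b11=0, b12=0, b13=1, b14=1, b15=0.
p1 = XOR of data positions {3,5,7,9,11,13,15} = 1⊕1⊕1⊕1⊕0⊕1⊕0 = 1
p2 = XOR of data positions {3,6,7,10,11,14,15} = 1⊕0⊕1⊕0⊕0⊕1⊕0 = 1
p4 = XOR of data positions {5,6,7,12,13,14,15} = 1⊕0⊕1⊕0⊕1⊕1⊕0 = 0
p8 = XOR of data positions {9,10,11,12,13,14,15} = 1⊕0⊕0⊕0⊕1⊕1⊕0 = 1
Codeword b1..b15 = 111010111000110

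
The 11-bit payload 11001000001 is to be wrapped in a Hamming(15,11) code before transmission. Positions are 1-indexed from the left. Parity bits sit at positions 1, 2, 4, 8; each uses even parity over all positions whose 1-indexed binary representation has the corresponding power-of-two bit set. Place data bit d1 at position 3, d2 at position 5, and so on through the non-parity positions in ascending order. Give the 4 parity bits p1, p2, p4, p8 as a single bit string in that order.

Place data bits at non-power-of-two positions: b3=1, b5=1, b6=0, b7=0, b9=1, b10=0, b11=0, b12=0, b13=0, b14=0, b15=1.
p1 = XOR of data positions {3,5,7,9,11,13,15} = 1⊕1⊕0⊕1⊕0⊕0⊕1 = 0
p2 = XOR of data positions {3,6,7,10,11,14,15} = 1⊕0⊕0⊕0⊕0⊕0⊕1 = 0
p4 = XOR of data positions {5,6,7,12,13,14,15} = 1⊕0⊕0⊕0⊕0⊕0⊕1 = 0
p8 = XOR of data positions {9,10,11,12,13,14,15} = 1⊕0⊕0⊕0⊕0⊕0⊕1 = 0
Parity bits p1,p2,p4,p8 = 0000

0000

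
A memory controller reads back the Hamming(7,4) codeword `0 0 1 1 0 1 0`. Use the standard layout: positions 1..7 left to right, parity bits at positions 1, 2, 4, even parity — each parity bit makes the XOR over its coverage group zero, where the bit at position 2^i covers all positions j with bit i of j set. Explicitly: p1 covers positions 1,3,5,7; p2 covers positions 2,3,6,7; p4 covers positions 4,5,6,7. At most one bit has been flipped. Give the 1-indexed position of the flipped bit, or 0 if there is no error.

1

s1: b1⊕b3⊕b5⊕b7 = 0⊕1⊕0⊕0 = 1
s2: b2⊕b3⊕b6⊕b7 = 0⊕1⊕1⊕0 = 0
s4: b4⊕b5⊕b6⊕b7 = 1⊕0⊕1⊕0 = 0
Syndrome (s4...s1) = 001 → position 1.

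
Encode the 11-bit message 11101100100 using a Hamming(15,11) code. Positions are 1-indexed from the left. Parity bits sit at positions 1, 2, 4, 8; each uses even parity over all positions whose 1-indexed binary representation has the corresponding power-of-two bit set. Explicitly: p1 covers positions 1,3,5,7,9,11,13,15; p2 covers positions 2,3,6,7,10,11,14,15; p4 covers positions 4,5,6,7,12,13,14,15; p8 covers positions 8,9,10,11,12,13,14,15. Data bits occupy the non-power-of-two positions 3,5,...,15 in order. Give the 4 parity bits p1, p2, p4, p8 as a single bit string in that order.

Place data bits at non-power-of-two positions: b3=1, b5=1, b6=1, b7=0, b9=1, b10=1, b11=0, b12=0, b13=1, b14=0, b15=0.
p1 = XOR of data positions {3,5,7,9,11,13,15} = 1⊕1⊕0⊕1⊕0⊕1⊕0 = 0
p2 = XOR of data positions {3,6,7,10,11,14,15} = 1⊕1⊕0⊕1⊕0⊕0⊕0 = 1
p4 = XOR of data positions {5,6,7,12,13,14,15} = 1⊕1⊕0⊕0⊕1⊕0⊕0 = 1
p8 = XOR of data positions {9,10,11,12,13,14,15} = 1⊕1⊕0⊕0⊕1⊕0⊕0 = 1
Parity bits p1,p2,p4,p8 = 0111

0111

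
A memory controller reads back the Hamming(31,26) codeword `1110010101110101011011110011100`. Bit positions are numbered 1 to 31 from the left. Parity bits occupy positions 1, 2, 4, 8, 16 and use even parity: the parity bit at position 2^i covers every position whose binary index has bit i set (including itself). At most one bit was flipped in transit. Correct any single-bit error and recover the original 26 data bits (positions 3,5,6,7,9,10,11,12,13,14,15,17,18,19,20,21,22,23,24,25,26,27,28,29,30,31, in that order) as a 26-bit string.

10100011010011011110011100

s1: b1⊕b3⊕b5⊕b7⊕b9⊕b11⊕b13⊕b15⊕b17⊕b19⊕b21⊕b23⊕b25⊕b27⊕b29⊕b31 = 1⊕1⊕0⊕0⊕0⊕1⊕0⊕0⊕0⊕1⊕1⊕1⊕0⊕1⊕1⊕0 = 0
s2: b2⊕b3⊕b6⊕b7⊕b10⊕b11⊕b14⊕b15⊕b18⊕b19⊕b22⊕b23⊕b26⊕b27⊕b30⊕b31 = 1⊕1⊕1⊕0⊕1⊕1⊕1⊕0⊕1⊕1⊕1⊕1⊕0⊕1⊕0⊕0 = 1
s4: b4⊕b5⊕b6⊕b7⊕b12⊕b13⊕b14⊕b15⊕b20⊕b21⊕b22⊕b23⊕b28⊕b29⊕b30⊕b31 = 0⊕0⊕1⊕0⊕1⊕0⊕1⊕0⊕0⊕1⊕1⊕1⊕1⊕1⊕0⊕0 = 0
s8: b8⊕b9⊕b10⊕b11⊕b12⊕b13⊕b14⊕b15⊕b24⊕b25⊕b26⊕b27⊕b28⊕b29⊕b30⊕b31 = 1⊕0⊕1⊕1⊕1⊕0⊕1⊕0⊕1⊕0⊕0⊕1⊕1⊕1⊕0⊕0 = 1
s16: b16⊕b17⊕b18⊕b19⊕b20⊕b21⊕b22⊕b23⊕b24⊕b25⊕b26⊕b27⊕b28⊕b29⊕b30⊕b31 = 1⊕0⊕1⊕1⊕0⊕1⊕1⊕1⊕1⊕0⊕0⊕1⊕1⊕1⊕0⊕0 = 0
Syndrome (s16...s1) = 01010 → position 10.
Flip bit 10: corrected codeword = 1110010100110101011011110011100
Data bits at positions 3,5,6,7,9,10,11,12,13,14,15,17,18,19,20,21,22,23,24,25,26,27,28,29,30,31: 10100011010011011110011100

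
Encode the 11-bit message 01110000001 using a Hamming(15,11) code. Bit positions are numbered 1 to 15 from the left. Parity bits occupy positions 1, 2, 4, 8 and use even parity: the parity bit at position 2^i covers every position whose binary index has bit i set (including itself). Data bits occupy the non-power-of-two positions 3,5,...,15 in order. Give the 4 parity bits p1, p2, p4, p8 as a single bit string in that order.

1101

Place data bits at non-power-of-two positions: b3=0, b5=1, b6=1, b7=1, b9=0, b10=0, b11=0, b12=0, b13=0, b14=0, b15=1.
p1 = XOR of data positions {3,5,7,9,11,13,15} = 0⊕1⊕1⊕0⊕0⊕0⊕1 = 1
p2 = XOR of data positions {3,6,7,10,11,14,15} = 0⊕1⊕1⊕0⊕0⊕0⊕1 = 1
p4 = XOR of data positions {5,6,7,12,13,14,15} = 1⊕1⊕1⊕0⊕0⊕0⊕1 = 0
p8 = XOR of data positions {9,10,11,12,13,14,15} = 0⊕0⊕0⊕0⊕0⊕0⊕1 = 1
Parity bits p1,p2,p4,p8 = 1101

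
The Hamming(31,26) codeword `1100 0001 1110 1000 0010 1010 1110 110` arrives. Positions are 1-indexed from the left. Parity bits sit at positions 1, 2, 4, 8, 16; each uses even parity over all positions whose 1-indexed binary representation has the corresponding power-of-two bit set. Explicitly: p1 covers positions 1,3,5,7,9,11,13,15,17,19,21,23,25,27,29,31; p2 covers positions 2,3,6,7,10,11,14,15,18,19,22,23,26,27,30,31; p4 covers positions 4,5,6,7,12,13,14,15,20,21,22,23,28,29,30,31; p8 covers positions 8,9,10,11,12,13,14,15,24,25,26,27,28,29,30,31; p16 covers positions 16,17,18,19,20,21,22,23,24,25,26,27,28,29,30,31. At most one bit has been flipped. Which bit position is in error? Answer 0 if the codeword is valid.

4

s1: b1⊕b3⊕b5⊕b7⊕b9⊕b11⊕b13⊕b15⊕b17⊕b19⊕b21⊕b23⊕b25⊕b27⊕b29⊕b31 = 1⊕0⊕0⊕0⊕1⊕1⊕1⊕0⊕0⊕1⊕1⊕1⊕1⊕1⊕1⊕0 = 0
s2: b2⊕b3⊕b6⊕b7⊕b10⊕b11⊕b14⊕b15⊕b18⊕b19⊕b22⊕b23⊕b26⊕b27⊕b30⊕b31 = 1⊕0⊕0⊕0⊕1⊕1⊕0⊕0⊕0⊕1⊕0⊕1⊕1⊕1⊕1⊕0 = 0
s4: b4⊕b5⊕b6⊕b7⊕b12⊕b13⊕b14⊕b15⊕b20⊕b21⊕b22⊕b23⊕b28⊕b29⊕b30⊕b31 = 0⊕0⊕0⊕0⊕0⊕1⊕0⊕0⊕0⊕1⊕0⊕1⊕0⊕1⊕1⊕0 = 1
s8: b8⊕b9⊕b10⊕b11⊕b12⊕b13⊕b14⊕b15⊕b24⊕b25⊕b26⊕b27⊕b28⊕b29⊕b30⊕b31 = 1⊕1⊕1⊕1⊕0⊕1⊕0⊕0⊕0⊕1⊕1⊕1⊕0⊕1⊕1⊕0 = 0
s16: b16⊕b17⊕b18⊕b19⊕b20⊕b21⊕b22⊕b23⊕b24⊕b25⊕b26⊕b27⊕b28⊕b29⊕b30⊕b31 = 0⊕0⊕0⊕1⊕0⊕1⊕0⊕1⊕0⊕1⊕1⊕1⊕0⊕1⊕1⊕0 = 0
Syndrome (s16...s1) = 00100 → position 4.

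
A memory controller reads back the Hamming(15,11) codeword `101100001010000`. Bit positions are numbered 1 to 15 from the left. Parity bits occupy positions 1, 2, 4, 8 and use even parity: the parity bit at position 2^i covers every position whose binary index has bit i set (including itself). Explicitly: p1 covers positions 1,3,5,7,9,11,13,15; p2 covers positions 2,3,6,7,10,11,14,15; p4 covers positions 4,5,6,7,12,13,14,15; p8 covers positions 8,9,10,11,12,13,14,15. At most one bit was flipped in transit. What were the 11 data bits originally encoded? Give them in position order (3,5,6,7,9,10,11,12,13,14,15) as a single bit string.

10001010000

s1: b1⊕b3⊕b5⊕b7⊕b9⊕b11⊕b13⊕b15 = 1⊕1⊕0⊕0⊕1⊕1⊕0⊕0 = 0
s2: b2⊕b3⊕b6⊕b7⊕b10⊕b11⊕b14⊕b15 = 0⊕1⊕0⊕0⊕0⊕1⊕0⊕0 = 0
s4: b4⊕b5⊕b6⊕b7⊕b12⊕b13⊕b14⊕b15 = 1⊕0⊕0⊕0⊕0⊕0⊕0⊕0 = 1
s8: b8⊕b9⊕b10⊕b11⊕b12⊕b13⊕b14⊕b15 = 0⊕1⊕0⊕1⊕0⊕0⊕0⊕0 = 0
Syndrome (s8...s1) = 0100 → position 4.
Flip bit 4: corrected codeword = 101000001010000
Data bits at positions 3,5,6,7,9,10,11,12,13,14,15: 10001010000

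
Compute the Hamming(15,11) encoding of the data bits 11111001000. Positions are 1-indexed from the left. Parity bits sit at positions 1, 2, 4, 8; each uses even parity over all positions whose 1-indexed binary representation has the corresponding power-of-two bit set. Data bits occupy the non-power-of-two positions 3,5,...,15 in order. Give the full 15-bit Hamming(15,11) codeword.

011011101001000

Place data bits at non-power-of-two positions: b3=1, b5=1, b6=1, b7=1, b9=1, b10=0, b11=0, b12=1, b13=0, b14=0, b15=0.
p1 = XOR of data positions {3,5,7,9,11,13,15} = 1⊕1⊕1⊕1⊕0⊕0⊕0 = 0
p2 = XOR of data positions {3,6,7,10,11,14,15} = 1⊕1⊕1⊕0⊕0⊕0⊕0 = 1
p4 = XOR of data positions {5,6,7,12,13,14,15} = 1⊕1⊕1⊕1⊕0⊕0⊕0 = 0
p8 = XOR of data positions {9,10,11,12,13,14,15} = 1⊕0⊕0⊕1⊕0⊕0⊕0 = 0
Codeword b1..b15 = 011011101001000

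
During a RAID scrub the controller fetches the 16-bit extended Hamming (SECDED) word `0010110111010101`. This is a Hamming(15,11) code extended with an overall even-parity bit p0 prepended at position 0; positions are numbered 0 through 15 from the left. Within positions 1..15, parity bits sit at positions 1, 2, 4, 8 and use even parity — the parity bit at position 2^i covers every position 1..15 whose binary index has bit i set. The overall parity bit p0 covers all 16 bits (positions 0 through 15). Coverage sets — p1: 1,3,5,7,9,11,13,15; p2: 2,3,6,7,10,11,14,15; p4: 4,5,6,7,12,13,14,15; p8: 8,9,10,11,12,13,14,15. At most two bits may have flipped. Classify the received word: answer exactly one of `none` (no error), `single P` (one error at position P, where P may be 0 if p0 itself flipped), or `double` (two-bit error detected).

single 12

s1: b1⊕b3⊕b5⊕b7⊕b9⊕b11⊕b13⊕b15 = 0⊕0⊕1⊕1⊕1⊕1⊕1⊕1 = 0
s2: b2⊕b3⊕b6⊕b7⊕b10⊕b11⊕b14⊕b15 = 1⊕0⊕0⊕1⊕0⊕1⊕0⊕1 = 0
s4: b4⊕b5⊕b6⊕b7⊕b12⊕b13⊕b14⊕b15 = 1⊕1⊕0⊕1⊕0⊕1⊕0⊕1 = 1
s8: b8⊕b9⊕b10⊕b11⊕b12⊕b13⊕b14⊕b15 = 1⊕1⊕0⊕1⊕0⊕1⊕0⊕1 = 1
Syndrome (s8...s1) = 1100 → position 12.
Overall parity (XOR of all 16 bits, including p0): 0⊕0⊕1⊕0⊕1⊕1⊕0⊕1⊕1⊕1⊕0⊕1⊕0⊕1⊕0⊕1 = 1
Overall=1, syndrome position=12 → single-bit error at position 12.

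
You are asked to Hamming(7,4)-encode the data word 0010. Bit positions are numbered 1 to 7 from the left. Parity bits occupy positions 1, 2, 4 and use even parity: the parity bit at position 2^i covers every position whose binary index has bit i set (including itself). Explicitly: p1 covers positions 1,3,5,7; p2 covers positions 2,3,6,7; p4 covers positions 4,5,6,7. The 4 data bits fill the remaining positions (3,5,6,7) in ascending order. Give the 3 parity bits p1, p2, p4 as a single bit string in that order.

011

Place data bits at non-power-of-two positions: b3=0, b5=0, b6=1, b7=0.
p1 = XOR of data positions {3,5,7} = 0⊕0⊕0 = 0
p2 = XOR of data positions {3,6,7} = 0⊕1⊕0 = 1
p4 = XOR of data positions {5,6,7} = 0⊕1⊕0 = 1
Parity bits p1,p2,p4 = 011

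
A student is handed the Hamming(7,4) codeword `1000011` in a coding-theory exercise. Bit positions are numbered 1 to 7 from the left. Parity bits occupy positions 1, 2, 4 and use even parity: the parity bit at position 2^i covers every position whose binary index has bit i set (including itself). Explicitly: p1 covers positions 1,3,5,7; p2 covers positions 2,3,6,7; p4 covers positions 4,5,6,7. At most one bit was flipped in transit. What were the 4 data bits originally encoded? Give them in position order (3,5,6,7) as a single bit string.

s1: b1⊕b3⊕b5⊕b7 = 1⊕0⊕0⊕1 = 0
s2: b2⊕b3⊕b6⊕b7 = 0⊕0⊕1⊕1 = 0
s4: b4⊕b5⊕b6⊕b7 = 0⊕0⊕1⊕1 = 0
Syndrome (s4...s1) = 000 → position 0 (no error).
No correction needed.
Data bits at positions 3,5,6,7: 0011

0011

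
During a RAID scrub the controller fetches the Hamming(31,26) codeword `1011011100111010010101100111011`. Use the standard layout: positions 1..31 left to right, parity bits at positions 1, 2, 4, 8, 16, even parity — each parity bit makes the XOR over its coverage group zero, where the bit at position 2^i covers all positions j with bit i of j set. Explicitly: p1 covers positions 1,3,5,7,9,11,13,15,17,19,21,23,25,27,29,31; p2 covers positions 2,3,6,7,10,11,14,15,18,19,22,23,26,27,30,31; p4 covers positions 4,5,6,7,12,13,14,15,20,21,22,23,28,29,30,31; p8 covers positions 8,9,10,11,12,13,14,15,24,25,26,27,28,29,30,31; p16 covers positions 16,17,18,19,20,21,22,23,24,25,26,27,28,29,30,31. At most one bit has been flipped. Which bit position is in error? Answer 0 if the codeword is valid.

s1: b1⊕b3⊕b5⊕b7⊕b9⊕b11⊕b13⊕b15⊕b17⊕b19⊕b21⊕b23⊕b25⊕b27⊕b29⊕b31 = 1⊕1⊕0⊕1⊕0⊕1⊕1⊕1⊕0⊕0⊕0⊕1⊕0⊕1⊕0⊕1 = 1
s2: b2⊕b3⊕b6⊕b7⊕b10⊕b11⊕b14⊕b15⊕b18⊕b19⊕b22⊕b23⊕b26⊕b27⊕b30⊕b31 = 0⊕1⊕1⊕1⊕0⊕1⊕0⊕1⊕1⊕0⊕1⊕1⊕1⊕1⊕1⊕1 = 0
s4: b4⊕b5⊕b6⊕b7⊕b12⊕b13⊕b14⊕b15⊕b20⊕b21⊕b22⊕b23⊕b28⊕b29⊕b30⊕b31 = 1⊕0⊕1⊕1⊕1⊕1⊕0⊕1⊕1⊕0⊕1⊕1⊕1⊕0⊕1⊕1 = 0
s8: b8⊕b9⊕b10⊕b11⊕b12⊕b13⊕b14⊕b15⊕b24⊕b25⊕b26⊕b27⊕b28⊕b29⊕b30⊕b31 = 1⊕0⊕0⊕1⊕1⊕1⊕0⊕1⊕0⊕0⊕1⊕1⊕1⊕0⊕1⊕1 = 0
s16: b16⊕b17⊕b18⊕b19⊕b20⊕b21⊕b22⊕b23⊕b24⊕b25⊕b26⊕b27⊕b28⊕b29⊕b30⊕b31 = 0⊕0⊕1⊕0⊕1⊕0⊕1⊕1⊕0⊕0⊕1⊕1⊕1⊕0⊕1⊕1 = 1
Syndrome (s16...s1) = 10001 → position 17.

17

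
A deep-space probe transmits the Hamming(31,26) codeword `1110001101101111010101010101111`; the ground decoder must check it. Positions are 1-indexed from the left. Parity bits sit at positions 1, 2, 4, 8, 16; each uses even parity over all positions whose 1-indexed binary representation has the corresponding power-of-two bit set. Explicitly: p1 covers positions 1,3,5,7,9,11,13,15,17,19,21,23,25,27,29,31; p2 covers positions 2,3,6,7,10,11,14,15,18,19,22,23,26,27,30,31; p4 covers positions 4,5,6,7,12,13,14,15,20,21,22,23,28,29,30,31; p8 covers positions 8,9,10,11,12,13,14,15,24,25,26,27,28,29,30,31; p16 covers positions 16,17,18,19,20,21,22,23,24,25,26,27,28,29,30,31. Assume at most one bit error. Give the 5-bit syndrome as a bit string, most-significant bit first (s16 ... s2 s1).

00000

s1: b1⊕b3⊕b5⊕b7⊕b9⊕b11⊕b13⊕b15⊕b17⊕b19⊕b21⊕b23⊕b25⊕b27⊕b29⊕b31 = 1⊕1⊕0⊕1⊕0⊕1⊕1⊕1⊕0⊕0⊕0⊕0⊕0⊕0⊕1⊕1 = 0
s2: b2⊕b3⊕b6⊕b7⊕b10⊕b11⊕b14⊕b15⊕b18⊕b19⊕b22⊕b23⊕b26⊕b27⊕b30⊕b31 = 1⊕1⊕0⊕1⊕1⊕1⊕1⊕1⊕1⊕0⊕1⊕0⊕1⊕0⊕1⊕1 = 0
s4: b4⊕b5⊕b6⊕b7⊕b12⊕b13⊕b14⊕b15⊕b20⊕b21⊕b22⊕b23⊕b28⊕b29⊕b30⊕b31 = 0⊕0⊕0⊕1⊕0⊕1⊕1⊕1⊕1⊕0⊕1⊕0⊕1⊕1⊕1⊕1 = 0
s8: b8⊕b9⊕b10⊕b11⊕b12⊕b13⊕b14⊕b15⊕b24⊕b25⊕b26⊕b27⊕b28⊕b29⊕b30⊕b31 = 1⊕0⊕1⊕1⊕0⊕1⊕1⊕1⊕1⊕0⊕1⊕0⊕1⊕1⊕1⊕1 = 0
s16: b16⊕b17⊕b18⊕b19⊕b20⊕b21⊕b22⊕b23⊕b24⊕b25⊕b26⊕b27⊕b28⊕b29⊕b30⊕b31 = 1⊕0⊕1⊕0⊕1⊕0⊕1⊕0⊕1⊕0⊕1⊕0⊕1⊕1⊕1⊕1 = 0
Syndrome (s16...s1) = 00000 → position 0 (no error).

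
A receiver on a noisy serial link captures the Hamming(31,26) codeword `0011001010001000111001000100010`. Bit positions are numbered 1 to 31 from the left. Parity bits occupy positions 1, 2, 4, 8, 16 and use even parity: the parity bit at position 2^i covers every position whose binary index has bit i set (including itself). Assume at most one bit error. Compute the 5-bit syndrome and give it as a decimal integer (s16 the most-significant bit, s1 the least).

s1: b1⊕b3⊕b5⊕b7⊕b9⊕b11⊕b13⊕b15⊕b17⊕b19⊕b21⊕b23⊕b25⊕b27⊕b29⊕b31 = 0⊕1⊕0⊕1⊕1⊕0⊕1⊕0⊕1⊕1⊕0⊕0⊕0⊕0⊕0⊕0 = 0
s2: b2⊕b3⊕b6⊕b7⊕b10⊕b11⊕b14⊕b15⊕b18⊕b19⊕b22⊕b23⊕b26⊕b27⊕b30⊕b31 = 0⊕1⊕0⊕1⊕0⊕0⊕0⊕0⊕1⊕1⊕1⊕0⊕1⊕0⊕1⊕0 = 1
s4: b4⊕b5⊕b6⊕b7⊕b12⊕b13⊕b14⊕b15⊕b20⊕b21⊕b22⊕b23⊕b28⊕b29⊕b30⊕b31 = 1⊕0⊕0⊕1⊕0⊕1⊕0⊕0⊕0⊕0⊕1⊕0⊕0⊕0⊕1⊕0 = 1
s8: b8⊕b9⊕b10⊕b11⊕b12⊕b13⊕b14⊕b15⊕b24⊕b25⊕b26⊕b27⊕b28⊕b29⊕b30⊕b31 = 0⊕1⊕0⊕0⊕0⊕1⊕0⊕0⊕0⊕0⊕1⊕0⊕0⊕0⊕1⊕0 = 0
s16: b16⊕b17⊕b18⊕b19⊕b20⊕b21⊕b22⊕b23⊕b24⊕b25⊕b26⊕b27⊕b28⊕b29⊕b30⊕b31 = 0⊕1⊕1⊕1⊕0⊕0⊕1⊕0⊕0⊕0⊕1⊕0⊕0⊕0⊕1⊕0 = 0
Syndrome (s16...s1) = 00110 → position 6.

6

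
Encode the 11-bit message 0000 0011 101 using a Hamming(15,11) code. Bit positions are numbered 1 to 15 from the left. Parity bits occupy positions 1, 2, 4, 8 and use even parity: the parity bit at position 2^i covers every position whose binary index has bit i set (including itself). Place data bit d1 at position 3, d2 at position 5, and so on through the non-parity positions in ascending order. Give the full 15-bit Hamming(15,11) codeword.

Place data bits at non-power-of-two positions: b3=0, b5=0, b6=0, b7=0, b9=0, b10=0, b11=1, b12=1, b13=1, b14=0, b15=1.
p1 = XOR of data positions {3,5,7,9,11,13,15} = 0⊕0⊕0⊕0⊕1⊕1⊕1 = 1
p2 = XOR of data positions {3,6,7,10,11,14,15} = 0⊕0⊕0⊕0⊕1⊕0⊕1 = 0
p4 = XOR of data positions {5,6,7,12,13,14,15} = 0⊕0⊕0⊕1⊕1⊕0⊕1 = 1
p8 = XOR of data positions {9,10,11,12,13,14,15} = 0⊕0⊕1⊕1⊕1⊕0⊕1 = 0
Codeword b1..b15 = 100100000011101

100100000011101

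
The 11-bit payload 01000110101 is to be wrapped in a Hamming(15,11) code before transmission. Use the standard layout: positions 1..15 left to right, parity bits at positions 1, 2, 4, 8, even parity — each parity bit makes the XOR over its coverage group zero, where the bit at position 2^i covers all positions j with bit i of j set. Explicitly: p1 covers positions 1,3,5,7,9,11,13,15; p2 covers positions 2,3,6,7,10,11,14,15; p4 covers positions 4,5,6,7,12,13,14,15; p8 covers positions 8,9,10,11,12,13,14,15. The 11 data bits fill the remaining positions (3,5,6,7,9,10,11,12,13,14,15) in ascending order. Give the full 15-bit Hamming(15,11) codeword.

010110000110101

Place data bits at non-power-of-two positions: b3=0, b5=1, b6=0, b7=0, b9=0, b10=1, b11=1, b12=0, b13=1, b14=0, b15=1.
p1 = XOR of data positions {3,5,7,9,11,13,15} = 0⊕1⊕0⊕0⊕1⊕1⊕1 = 0
p2 = XOR of data positions {3,6,7,10,11,14,15} = 0⊕0⊕0⊕1⊕1⊕0⊕1 = 1
p4 = XOR of data positions {5,6,7,12,13,14,15} = 1⊕0⊕0⊕0⊕1⊕0⊕1 = 1
p8 = XOR of data positions {9,10,11,12,13,14,15} = 0⊕1⊕1⊕0⊕1⊕0⊕1 = 0
Codeword b1..b15 = 010110000110101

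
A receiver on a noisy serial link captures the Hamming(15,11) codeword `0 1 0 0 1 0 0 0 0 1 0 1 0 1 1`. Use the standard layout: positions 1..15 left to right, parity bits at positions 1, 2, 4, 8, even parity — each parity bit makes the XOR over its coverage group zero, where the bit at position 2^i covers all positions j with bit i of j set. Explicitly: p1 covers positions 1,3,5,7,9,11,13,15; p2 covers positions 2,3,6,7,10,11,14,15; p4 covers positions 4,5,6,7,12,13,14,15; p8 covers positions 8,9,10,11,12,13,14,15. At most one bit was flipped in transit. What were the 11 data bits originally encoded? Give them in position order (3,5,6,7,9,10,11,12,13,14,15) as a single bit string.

s1: b1⊕b3⊕b5⊕b7⊕b9⊕b11⊕b13⊕b15 = 0⊕0⊕1⊕0⊕0⊕0⊕0⊕1 = 0
s2: b2⊕b3⊕b6⊕b7⊕b10⊕b11⊕b14⊕b15 = 1⊕0⊕0⊕0⊕1⊕0⊕1⊕1 = 0
s4: b4⊕b5⊕b6⊕b7⊕b12⊕b13⊕b14⊕b15 = 0⊕1⊕0⊕0⊕1⊕0⊕1⊕1 = 0
s8: b8⊕b9⊕b10⊕b11⊕b12⊕b13⊕b14⊕b15 = 0⊕0⊕1⊕0⊕1⊕0⊕1⊕1 = 0
Syndrome (s8...s1) = 0000 → position 0 (no error).
No correction needed.
Data bits at positions 3,5,6,7,9,10,11,12,13,14,15: 01000101011

01000101011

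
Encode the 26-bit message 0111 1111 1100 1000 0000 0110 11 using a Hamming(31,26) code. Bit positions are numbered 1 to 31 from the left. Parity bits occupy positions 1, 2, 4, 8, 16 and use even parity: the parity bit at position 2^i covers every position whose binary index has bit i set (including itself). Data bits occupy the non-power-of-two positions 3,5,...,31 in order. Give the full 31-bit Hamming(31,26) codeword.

1101111011111101010000000011011

Place data bits at non-power-of-two positions: b3=0, b5=1, b6=1, b7=1, b9=1, b10=1, b11=1, b12=1, b13=1, b14=1, b15=0, b17=0, b18=1, b19=0, b20=0, b21=0, b22=0, b23=0, b24=0, b25=0, b26=0, b27=1, b28=1, b29=0, b30=1, b31=1.
p1 = XOR of data positions {3,5,7,9,11,13,15,17,19,21,23,25,27,29,31} = 0⊕1⊕1⊕1⊕1⊕1⊕0⊕0⊕0⊕0⊕0⊕0⊕1⊕0⊕1 = 1
p2 = XOR of data positions {3,6,7,10,11,14,15,18,19,22,23,26,27,30,31} = 0⊕1⊕1⊕1⊕1⊕1⊕0⊕1⊕0⊕0⊕0⊕0⊕1⊕1⊕1 = 1
p4 = XOR of data positions {5,6,7,12,13,14,15,20,21,22,23,28,29,30,31} = 1⊕1⊕1⊕1⊕1⊕1⊕0⊕0⊕0⊕0⊕0⊕1⊕0⊕1⊕1 = 1
p8 = XOR of data positions {9,10,11,12,13,14,15,24,25,26,27,28,29,30,31} = 1⊕1⊕1⊕1⊕1⊕1⊕0⊕0⊕0⊕0⊕1⊕1⊕0⊕1⊕1 = 0
p16 = XOR of data positions {17,18,19,20,21,22,23,24,25,26,27,28,29,30,31} = 0⊕1⊕0⊕0⊕0⊕0⊕0⊕0⊕0⊕0⊕1⊕1⊕0⊕1⊕1 = 1
Codeword b1..b31 = 1101111011111101010000000011011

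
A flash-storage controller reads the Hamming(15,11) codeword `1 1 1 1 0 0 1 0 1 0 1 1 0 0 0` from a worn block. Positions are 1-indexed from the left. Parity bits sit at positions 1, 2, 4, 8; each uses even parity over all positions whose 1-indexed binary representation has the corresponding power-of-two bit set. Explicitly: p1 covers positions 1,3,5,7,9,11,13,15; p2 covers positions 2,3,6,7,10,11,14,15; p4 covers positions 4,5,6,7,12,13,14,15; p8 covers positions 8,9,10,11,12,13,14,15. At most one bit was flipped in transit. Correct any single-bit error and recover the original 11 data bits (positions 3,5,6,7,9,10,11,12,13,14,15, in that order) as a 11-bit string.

10011011100

s1: b1⊕b3⊕b5⊕b7⊕b9⊕b11⊕b13⊕b15 = 1⊕1⊕0⊕1⊕1⊕1⊕0⊕0 = 1
s2: b2⊕b3⊕b6⊕b7⊕b10⊕b11⊕b14⊕b15 = 1⊕1⊕0⊕1⊕0⊕1⊕0⊕0 = 0
s4: b4⊕b5⊕b6⊕b7⊕b12⊕b13⊕b14⊕b15 = 1⊕0⊕0⊕1⊕1⊕0⊕0⊕0 = 1
s8: b8⊕b9⊕b10⊕b11⊕b12⊕b13⊕b14⊕b15 = 0⊕1⊕0⊕1⊕1⊕0⊕0⊕0 = 1
Syndrome (s8...s1) = 1101 → position 13.
Flip bit 13: corrected codeword = 111100101011100
Data bits at positions 3,5,6,7,9,10,11,12,13,14,15: 10011011100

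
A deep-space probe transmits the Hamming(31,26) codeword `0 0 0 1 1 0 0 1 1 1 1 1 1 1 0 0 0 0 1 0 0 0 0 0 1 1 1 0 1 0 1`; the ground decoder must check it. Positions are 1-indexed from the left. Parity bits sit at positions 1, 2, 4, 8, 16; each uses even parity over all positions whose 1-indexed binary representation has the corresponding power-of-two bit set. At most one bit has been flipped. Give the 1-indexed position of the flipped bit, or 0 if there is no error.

s1: b1⊕b3⊕b5⊕b7⊕b9⊕b11⊕b13⊕b15⊕b17⊕b19⊕b21⊕b23⊕b25⊕b27⊕b29⊕b31 = 0⊕0⊕1⊕0⊕1⊕1⊕1⊕0⊕0⊕1⊕0⊕0⊕1⊕1⊕1⊕1 = 1
s2: b2⊕b3⊕b6⊕b7⊕b10⊕b11⊕b14⊕b15⊕b18⊕b19⊕b22⊕b23⊕b26⊕b27⊕b30⊕b31 = 0⊕0⊕0⊕0⊕1⊕1⊕1⊕0⊕0⊕1⊕0⊕0⊕1⊕1⊕0⊕1 = 1
s4: b4⊕b5⊕b6⊕b7⊕b12⊕b13⊕b14⊕b15⊕b20⊕b21⊕b22⊕b23⊕b28⊕b29⊕b30⊕b31 = 1⊕1⊕0⊕0⊕1⊕1⊕1⊕0⊕0⊕0⊕0⊕0⊕0⊕1⊕0⊕1 = 1
s8: b8⊕b9⊕b10⊕b11⊕b12⊕b13⊕b14⊕b15⊕b24⊕b25⊕b26⊕b27⊕b28⊕b29⊕b30⊕b31 = 1⊕1⊕1⊕1⊕1⊕1⊕1⊕0⊕0⊕1⊕1⊕1⊕0⊕1⊕0⊕1 = 0
s16: b16⊕b17⊕b18⊕b19⊕b20⊕b21⊕b22⊕b23⊕b24⊕b25⊕b26⊕b27⊕b28⊕b29⊕b30⊕b31 = 0⊕0⊕0⊕1⊕0⊕0⊕0⊕0⊕0⊕1⊕1⊕1⊕0⊕1⊕0⊕1 = 0
Syndrome (s16...s1) = 00111 → position 7.

7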